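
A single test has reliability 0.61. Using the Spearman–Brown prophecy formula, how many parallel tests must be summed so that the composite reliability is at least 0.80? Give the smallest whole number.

3

k ≥ ρ*(1−ρ₁)/(ρ₁(1−ρ*)) = 0.80·0.39 / (0.61·0.20) = 2.557.
Smallest integer k = 3.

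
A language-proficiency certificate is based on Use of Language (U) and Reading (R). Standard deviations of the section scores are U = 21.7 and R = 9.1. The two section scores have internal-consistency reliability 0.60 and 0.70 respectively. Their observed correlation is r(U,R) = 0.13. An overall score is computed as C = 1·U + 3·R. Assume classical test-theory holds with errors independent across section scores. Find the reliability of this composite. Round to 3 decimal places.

0.699

Var(C) = 21.7² + 3²·9.1² + 2·[3·21.7·9.1·0.13] = 1216.18 + 154.027 = 1370.21.
With uncorrelated errors the cross-covariances are all true-score covariance, so they carry over unchanged; only the diagonal terms shrink to ρᵢσᵢ².
True-score variance = [21.7²·0.60 + 3²·9.1²·0.70] + 154.027 = 804.237 + 154.027 = 958.264.
Reliability = 958.264 / 1370.21 = 0.699.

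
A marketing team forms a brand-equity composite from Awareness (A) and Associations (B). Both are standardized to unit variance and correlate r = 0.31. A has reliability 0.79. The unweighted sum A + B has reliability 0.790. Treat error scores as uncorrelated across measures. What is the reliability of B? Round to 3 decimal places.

Var(A+B) = 2 + 2·0.31 = 2.620.
True-score variance = ρ_A + ρ_B + 2·0.31, so 0.790 = (0.79 + ρ_B + 0.62) / 2.620.
ρ_B = 0.790·2.620 − 0.79 − 0.62 = 0.660.

0.660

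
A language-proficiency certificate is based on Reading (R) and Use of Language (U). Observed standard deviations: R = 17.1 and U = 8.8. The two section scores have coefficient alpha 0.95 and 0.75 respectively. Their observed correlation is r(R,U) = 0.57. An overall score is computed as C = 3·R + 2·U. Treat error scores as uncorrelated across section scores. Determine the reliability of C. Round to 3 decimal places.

0.947

Var(C) = 3²·17.1² + 2²·8.8² + 2·[6·17.1·8.8·0.57] = 2941.45 + 1029.28 = 3970.73.
Because errors are independent across components, Cov(Tᵢ,Tⱼ) = Cov(Xᵢ,Xⱼ); the off-diagonal part of the true-score variance is the same as above.
True-score variance = [3²·17.1²·0.95 + 2²·8.8²·0.75] + 1029.28 = 2732.43 + 1029.28 = 3761.71.
Reliability = 3761.71 / 3970.73 = 0.947.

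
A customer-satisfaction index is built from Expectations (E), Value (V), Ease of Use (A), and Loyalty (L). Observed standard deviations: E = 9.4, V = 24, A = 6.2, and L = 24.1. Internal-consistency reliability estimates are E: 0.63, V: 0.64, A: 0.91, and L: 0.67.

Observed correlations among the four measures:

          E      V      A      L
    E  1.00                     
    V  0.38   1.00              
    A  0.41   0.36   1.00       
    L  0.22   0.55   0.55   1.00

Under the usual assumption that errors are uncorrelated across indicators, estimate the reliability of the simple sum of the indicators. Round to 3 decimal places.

0.827

Var(E+V+A+L) = 9.4² + 24² + 6.2² + 24.1² + 2·[9.4·24·0.38 + 9.4·6.2·0.41 + 9.4·24.1·0.22 + 24·6.2·0.36 + 24·24.1·0.55 + 6.2·24.1·0.55] = 1283.61 + 1226.66 = 2510.27.
With uncorrelated errors the cross-covariances are all true-score covariance, so they carry over unchanged; only the diagonal terms shrink to ρᵢσᵢ².
True-score variance = [9.4²·0.63 + 24²·0.64 + 6.2²·0.91 + 24.1²·0.67] + 1226.66 = 848.43 + 1226.66 = 2075.09.
Reliability = 2075.09 / 2510.27 = 0.827.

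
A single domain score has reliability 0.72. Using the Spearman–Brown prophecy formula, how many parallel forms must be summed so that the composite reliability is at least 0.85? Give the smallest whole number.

k ≥ ρ*(1−ρ₁)/(ρ₁(1−ρ*)) = 0.85·0.28 / (0.72·0.15) = 2.204.
Smallest integer k = 3.

3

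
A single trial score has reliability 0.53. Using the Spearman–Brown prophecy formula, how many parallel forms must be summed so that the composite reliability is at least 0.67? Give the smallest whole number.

k ≥ ρ*(1−ρ₁)/(ρ₁(1−ρ*)) = 0.67·0.47 / (0.53·0.33) = 1.800.
Smallest integer k = 2.

2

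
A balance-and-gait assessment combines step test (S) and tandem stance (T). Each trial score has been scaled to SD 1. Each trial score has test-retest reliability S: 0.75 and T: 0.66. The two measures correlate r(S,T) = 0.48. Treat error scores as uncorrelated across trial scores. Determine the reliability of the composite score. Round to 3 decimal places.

Var(S+T) = 2 + 2·[0.48] = 2 + 0.96 = 2.96.
Under uncorrelated errors the observed covariances equal the true-score covariances, so only the own-variance terms attenuate.
True-score variance = [0.75 + 0.66] + 0.96 = 1.41 + 0.96 = 2.37.
Reliability = 2.37 / 2.96 = 0.801.

0.801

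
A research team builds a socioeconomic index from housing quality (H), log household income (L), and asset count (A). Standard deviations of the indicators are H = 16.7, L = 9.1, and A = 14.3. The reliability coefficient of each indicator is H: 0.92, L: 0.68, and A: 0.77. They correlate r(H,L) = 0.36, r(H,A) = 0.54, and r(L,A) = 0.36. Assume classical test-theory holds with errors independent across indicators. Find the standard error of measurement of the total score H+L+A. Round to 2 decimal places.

Var(total) = 566.19 + 461.027 = 1027.22.
True-score variance = 470.347 + 461.027 = 931.374, so reliability = 0.9067.
Error variance = 1027.22 − 931.374 = 95.8431; SEM = √95.8431 = 9.79.

9.79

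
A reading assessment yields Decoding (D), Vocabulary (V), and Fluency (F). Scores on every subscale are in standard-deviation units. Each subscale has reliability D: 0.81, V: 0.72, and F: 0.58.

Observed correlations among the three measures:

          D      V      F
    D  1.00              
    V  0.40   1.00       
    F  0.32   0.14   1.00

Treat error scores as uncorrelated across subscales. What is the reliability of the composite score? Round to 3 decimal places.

Var(D+V+F) = 3 + 2·[0.40 + 0.32 + 0.14] = 3 + 1.72 = 4.72.
Because errors are independent across components, Cov(Tᵢ,Tⱼ) = Cov(Xᵢ,Xⱼ); the off-diagonal part of the true-score variance is the same as above.
True-score variance = [0.81 + 0.72 + 0.58] + 1.72 = 2.11 + 1.72 = 3.83.
Reliability = 3.83 / 4.72 = 0.811.

0.811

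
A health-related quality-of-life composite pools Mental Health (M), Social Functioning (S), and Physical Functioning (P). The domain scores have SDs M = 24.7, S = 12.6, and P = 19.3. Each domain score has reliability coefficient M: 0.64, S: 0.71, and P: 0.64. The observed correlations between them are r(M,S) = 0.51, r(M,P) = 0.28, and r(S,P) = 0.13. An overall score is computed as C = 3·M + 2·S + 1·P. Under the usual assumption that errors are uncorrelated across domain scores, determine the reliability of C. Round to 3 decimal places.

0.754

Var(C) = 3²·24.7² + 2²·12.6² + 19.3² + 2·[6·24.7·12.6·0.51 + 3·24.7·19.3·0.28 + 2·12.6·19.3·0.13] = 6498.34 + 2831.99 = 9330.33.
With uncorrelated errors the cross-covariances are all true-score covariance, so they carry over unchanged; only the diagonal terms shrink to ρᵢσᵢ².
True-score variance = [3²·24.7²·0.64 + 2²·12.6²·0.71 + 19.3²·0.64] + 2831.99 = 4203.39 + 2831.99 = 7035.38.
Reliability = 7035.38 / 9330.33 = 0.754.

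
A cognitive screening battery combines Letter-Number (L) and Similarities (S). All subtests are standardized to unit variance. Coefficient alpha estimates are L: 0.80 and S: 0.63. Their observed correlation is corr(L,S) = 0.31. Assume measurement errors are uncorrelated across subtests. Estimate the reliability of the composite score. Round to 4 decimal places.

0.7824

Var(L+S) = 2 + 2·[0.31] = 2 + 0.62 = 2.62.
With uncorrelated errors the cross-covariances are all true-score covariance, so they carry over unchanged; only the diagonal terms shrink to ρᵢσᵢ².
True-score variance = [0.80 + 0.63] + 0.62 = 1.43 + 0.62 = 2.05.
Reliability = 2.05 / 2.62 = 0.7824.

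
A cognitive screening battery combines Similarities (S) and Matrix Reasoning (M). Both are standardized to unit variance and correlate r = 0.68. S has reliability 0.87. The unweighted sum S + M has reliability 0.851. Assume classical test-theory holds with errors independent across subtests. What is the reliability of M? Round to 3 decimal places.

Var(S+M) = 2 + 2·0.68 = 3.360.
True-score variance = ρ_S + ρ_M + 2·0.68, so 0.851 = (0.87 + ρ_M + 1.36) / 3.360.
ρ_M = 0.851·3.360 − 0.87 − 1.36 = 0.629.

0.629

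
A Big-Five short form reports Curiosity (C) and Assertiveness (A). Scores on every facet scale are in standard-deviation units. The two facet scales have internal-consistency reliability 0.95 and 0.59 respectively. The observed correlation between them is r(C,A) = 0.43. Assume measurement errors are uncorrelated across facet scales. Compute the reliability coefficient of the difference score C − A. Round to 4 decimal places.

Var(C−A) = 1 + 1 − 2·0.43 = 2 − 0.86 = 1.14.
Under uncorrelated errors the observed covariances equal the true-score covariances, so only the own-variance terms attenuate.
True-score variance = [0.95 + 0.59] − 0.86 = 1.54 − 0.86 = 0.68.
Reliability = 0.68 / 1.14 = 0.5965.

0.5965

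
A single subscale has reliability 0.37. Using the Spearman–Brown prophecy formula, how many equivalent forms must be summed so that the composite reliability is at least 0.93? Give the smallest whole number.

23

k ≥ ρ*(1−ρ₁)/(ρ₁(1−ρ*)) = 0.93·0.63 / (0.37·0.07) = 22.622.
Smallest integer k = 23.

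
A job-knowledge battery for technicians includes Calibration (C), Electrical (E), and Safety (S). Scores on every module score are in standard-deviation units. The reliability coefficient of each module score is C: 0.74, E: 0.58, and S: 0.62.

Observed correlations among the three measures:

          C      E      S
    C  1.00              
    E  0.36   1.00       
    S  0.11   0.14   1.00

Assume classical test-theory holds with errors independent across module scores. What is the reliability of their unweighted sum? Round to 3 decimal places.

0.749

Var(C+E+S) = 3 + 2·[0.36 + 0.11 + 0.14] = 3 + 1.22 = 4.22.
Because errors are independent across components, Cov(Tᵢ,Tⱼ) = Cov(Xᵢ,Xⱼ); the off-diagonal part of the true-score variance is the same as above.
True-score variance = [0.74 + 0.58 + 0.62] + 1.22 = 1.94 + 1.22 = 3.16.
Reliability = 3.16 / 4.22 = 0.749.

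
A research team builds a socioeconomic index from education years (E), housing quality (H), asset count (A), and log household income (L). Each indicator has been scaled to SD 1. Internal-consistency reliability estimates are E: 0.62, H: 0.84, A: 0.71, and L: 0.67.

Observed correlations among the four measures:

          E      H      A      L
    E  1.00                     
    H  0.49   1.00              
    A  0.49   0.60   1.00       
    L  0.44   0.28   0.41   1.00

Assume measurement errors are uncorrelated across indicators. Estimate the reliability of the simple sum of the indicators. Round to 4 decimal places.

Var(E+H+A+L) = 4 + 2·[0.49 + 0.49 + 0.44 + 0.60 + 0.28 + 0.41] = 4 + 5.42 = 9.42.
With uncorrelated errors the cross-covariances are all true-score covariance, so they carry over unchanged; only the diagonal terms shrink to ρᵢσᵢ².
True-score variance = [0.62 + 0.84 + 0.71 + 0.67] + 5.42 = 2.84 + 5.42 = 8.26.
Reliability = 8.26 / 9.42 = 0.8769.

0.8769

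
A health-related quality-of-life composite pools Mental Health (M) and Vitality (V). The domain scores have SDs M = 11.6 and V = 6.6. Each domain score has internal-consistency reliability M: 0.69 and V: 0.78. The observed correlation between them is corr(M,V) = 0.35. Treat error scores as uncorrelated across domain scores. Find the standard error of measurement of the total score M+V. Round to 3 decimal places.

7.162

Var(total) = 178.12 + 53.592 = 231.712.
True-score variance = 126.823 + 53.592 = 180.415, so reliability = 0.7786.
Error variance = 231.712 − 180.415 = 51.2968; SEM = √51.2968 = 7.162.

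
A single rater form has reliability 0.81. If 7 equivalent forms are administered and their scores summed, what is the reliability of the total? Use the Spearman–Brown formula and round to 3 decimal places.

0.968

ρ_k = kρ / (1 + (k−1)ρ) = 7·0.81 / (1 + 6·0.81) = 5.670 / 5.860 = 0.968.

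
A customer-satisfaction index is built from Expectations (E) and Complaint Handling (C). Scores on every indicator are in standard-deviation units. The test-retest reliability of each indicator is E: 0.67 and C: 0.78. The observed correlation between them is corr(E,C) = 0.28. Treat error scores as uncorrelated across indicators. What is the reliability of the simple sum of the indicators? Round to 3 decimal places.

0.785

Var(E+C) = 2 + 2·[0.28] = 2 + 0.56 = 2.56.
Under uncorrelated errors the observed covariances equal the true-score covariances, so only the own-variance terms attenuate.
True-score variance = [0.67 + 0.78] + 0.56 = 1.45 + 0.56 = 2.01.
Reliability = 2.01 / 2.56 = 0.785.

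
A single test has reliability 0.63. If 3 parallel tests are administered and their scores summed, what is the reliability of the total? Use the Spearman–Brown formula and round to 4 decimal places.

0.8363

ρ_k = kρ / (1 + (k−1)ρ) = 3·0.63 / (1 + 2·0.63) = 1.890 / 2.260 = 0.8363.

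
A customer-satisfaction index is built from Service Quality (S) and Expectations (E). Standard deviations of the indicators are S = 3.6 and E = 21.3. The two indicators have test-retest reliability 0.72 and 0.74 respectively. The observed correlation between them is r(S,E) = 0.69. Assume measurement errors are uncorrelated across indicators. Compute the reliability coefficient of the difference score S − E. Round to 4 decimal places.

0.6630

Var(S−E) = 3.6² + 21.3² − 2·3.6·21.3·0.69 = 466.65 − 105.818 = 360.832.
Because errors are independent across components, Cov(Tᵢ,Tⱼ) = Cov(Xᵢ,Xⱼ); the off-diagonal part of the true-score variance is the same as above.
True-score variance = [3.6²·0.72 + 21.3²·0.74] − 105.818 = 345.062 − 105.818 = 239.243.
Reliability = 239.243 / 360.832 = 0.6630.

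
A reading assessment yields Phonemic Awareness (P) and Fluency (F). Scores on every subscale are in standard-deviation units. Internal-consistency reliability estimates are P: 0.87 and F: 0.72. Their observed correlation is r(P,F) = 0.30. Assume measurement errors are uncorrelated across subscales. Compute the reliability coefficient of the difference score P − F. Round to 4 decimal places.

0.7071

Var(P−F) = 1 + 1 − 2·0.30 = 2 − 0.6 = 1.4.
Under uncorrelated errors the observed covariances equal the true-score covariances, so only the own-variance terms attenuate.
True-score variance = [0.87 + 0.72] − 0.6 = 1.59 − 0.6 = 0.99.
Reliability = 0.99 / 1.4 = 0.7071.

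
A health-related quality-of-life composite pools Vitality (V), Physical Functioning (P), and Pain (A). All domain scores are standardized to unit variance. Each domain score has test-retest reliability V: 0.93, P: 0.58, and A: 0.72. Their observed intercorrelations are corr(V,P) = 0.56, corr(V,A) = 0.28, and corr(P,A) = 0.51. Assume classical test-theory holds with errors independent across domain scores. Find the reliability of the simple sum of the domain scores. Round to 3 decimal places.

0.865

Var(V+P+A) = 3 + 2·[0.56 + 0.28 + 0.51] = 3 + 2.7 = 5.7.
With uncorrelated errors the cross-covariances are all true-score covariance, so they carry over unchanged; only the diagonal terms shrink to ρᵢσᵢ².
True-score variance = [0.93 + 0.58 + 0.72] + 2.7 = 2.23 + 2.7 = 4.93.
Reliability = 4.93 / 5.7 = 0.865.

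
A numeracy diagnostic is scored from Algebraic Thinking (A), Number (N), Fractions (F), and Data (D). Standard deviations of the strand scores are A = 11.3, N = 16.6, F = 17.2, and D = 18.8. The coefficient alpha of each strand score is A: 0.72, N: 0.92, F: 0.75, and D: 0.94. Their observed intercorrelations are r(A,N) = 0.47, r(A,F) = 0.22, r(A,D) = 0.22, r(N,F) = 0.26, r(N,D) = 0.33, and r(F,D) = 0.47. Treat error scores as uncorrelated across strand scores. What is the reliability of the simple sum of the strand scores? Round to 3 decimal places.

Var(A+N+F+D) = 11.3² + 16.6² + 17.2² + 18.8² + 2·[11.3·16.6·0.47 + 11.3·17.2·0.22 + 11.3·18.8·0.22 + 16.6·17.2·0.26 + 16.6·18.8·0.33 + 17.2·18.8·0.47] = 1052.53 + 1013.72 = 2066.25.
Because errors are independent across components, Cov(Tᵢ,Tⱼ) = Cov(Xᵢ,Xⱼ); the off-diagonal part of the true-score variance is the same as above.
True-score variance = [11.3²·0.72 + 16.6²·0.92 + 17.2²·0.75 + 18.8²·0.94] + 1013.72 = 899.566 + 1013.72 = 1913.28.
Reliability = 1913.28 / 2066.25 = 0.926.

0.926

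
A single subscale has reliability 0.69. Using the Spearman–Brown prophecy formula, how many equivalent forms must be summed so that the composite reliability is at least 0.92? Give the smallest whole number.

k ≥ ρ*(1−ρ₁)/(ρ₁(1−ρ*)) = 0.92·0.31 / (0.69·0.08) = 5.167.
Smallest integer k = 6.

6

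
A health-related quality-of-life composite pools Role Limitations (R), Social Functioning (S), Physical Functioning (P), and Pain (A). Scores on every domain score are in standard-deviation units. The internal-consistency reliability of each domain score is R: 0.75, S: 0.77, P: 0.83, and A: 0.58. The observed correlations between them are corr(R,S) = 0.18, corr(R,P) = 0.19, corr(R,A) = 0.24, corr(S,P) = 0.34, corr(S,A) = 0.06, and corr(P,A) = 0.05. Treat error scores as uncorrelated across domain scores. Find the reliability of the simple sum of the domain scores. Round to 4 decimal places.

Var(R+S+P+A) = 4 + 2·[0.18 + 0.19 + 0.24 + 0.34 + 0.06 + 0.05] = 4 + 2.12 = 6.12.
Under uncorrelated errors the observed covariances equal the true-score covariances, so only the own-variance terms attenuate.
True-score variance = [0.75 + 0.77 + 0.83 + 0.58] + 2.12 = 2.93 + 2.12 = 5.05.
Reliability = 5.05 / 6.12 = 0.8252.

0.8252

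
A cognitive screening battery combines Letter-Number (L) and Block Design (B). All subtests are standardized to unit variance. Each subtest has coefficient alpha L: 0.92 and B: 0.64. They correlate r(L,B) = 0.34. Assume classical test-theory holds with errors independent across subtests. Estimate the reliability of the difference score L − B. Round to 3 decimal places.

0.667

Var(L−B) = 1 + 1 − 2·0.34 = 2 − 0.68 = 1.32.
Because errors are independent across components, Cov(Tᵢ,Tⱼ) = Cov(Xᵢ,Xⱼ); the off-diagonal part of the true-score variance is the same as above.
True-score variance = [0.92 + 0.64] − 0.68 = 1.56 − 0.68 = 0.88.
Reliability = 0.88 / 1.32 = 0.667.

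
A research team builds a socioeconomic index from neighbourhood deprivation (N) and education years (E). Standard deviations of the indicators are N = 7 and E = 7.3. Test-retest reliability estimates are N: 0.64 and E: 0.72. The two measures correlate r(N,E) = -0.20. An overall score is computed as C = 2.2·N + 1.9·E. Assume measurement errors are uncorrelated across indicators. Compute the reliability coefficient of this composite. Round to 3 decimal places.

Var(C) = 2.2²·7² + 1.9²·7.3² + 2·[4.18·7·7.3·(-0.20)] = 429.537 − 85.4392 = 344.098.
Under uncorrelated errors the observed covariances equal the true-score covariances, so only the own-variance terms attenuate.
True-score variance = [2.2²·7²·0.64 + 1.9²·7.3²·0.72] − 85.4392 = 290.294 − 85.4392 = 204.855.
Reliability = 204.855 / 344.098 = 0.595.

0.595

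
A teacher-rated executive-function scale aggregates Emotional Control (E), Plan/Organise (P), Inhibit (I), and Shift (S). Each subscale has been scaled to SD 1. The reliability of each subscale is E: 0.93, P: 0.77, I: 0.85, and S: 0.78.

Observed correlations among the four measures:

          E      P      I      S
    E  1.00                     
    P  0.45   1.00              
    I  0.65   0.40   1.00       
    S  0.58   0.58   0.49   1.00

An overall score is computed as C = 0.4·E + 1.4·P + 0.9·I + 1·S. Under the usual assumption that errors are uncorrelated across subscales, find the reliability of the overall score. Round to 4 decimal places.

Var(C) = 0.4² + 1.4² + 0.9² + 1 + 2·[0.56·0.45 + 0.36·0.65 + 0.4·0.58 + 1.26·0.40 + 1.4·0.58 + 0.9·0.49] = 3.93 + 4.95 = 8.88.
Because errors are independent across components, Cov(Tᵢ,Tⱼ) = Cov(Xᵢ,Xⱼ); the off-diagonal part of the true-score variance is the same as above.
True-score variance = [0.4²·0.93 + 1.4²·0.77 + 0.9²·0.85 + 0.78] + 4.95 = 3.1265 + 4.95 = 8.0765.
Reliability = 8.0765 / 8.88 = 0.9095.

0.9095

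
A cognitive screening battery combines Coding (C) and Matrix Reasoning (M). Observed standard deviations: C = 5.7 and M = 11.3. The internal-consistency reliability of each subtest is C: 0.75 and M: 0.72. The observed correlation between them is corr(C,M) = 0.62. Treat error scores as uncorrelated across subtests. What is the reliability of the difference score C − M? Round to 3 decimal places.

Var(C−M) = 5.7² + 11.3² − 2·5.7·11.3·0.62 = 160.18 − 79.8684 = 80.3116.
With uncorrelated errors the cross-covariances are all true-score covariance, so they carry over unchanged; only the diagonal terms shrink to ρᵢσᵢ².
True-score variance = [5.7²·0.75 + 11.3²·0.72] − 79.8684 = 116.304 − 79.8684 = 36.4359.
Reliability = 36.4359 / 80.3116 = 0.454.

0.454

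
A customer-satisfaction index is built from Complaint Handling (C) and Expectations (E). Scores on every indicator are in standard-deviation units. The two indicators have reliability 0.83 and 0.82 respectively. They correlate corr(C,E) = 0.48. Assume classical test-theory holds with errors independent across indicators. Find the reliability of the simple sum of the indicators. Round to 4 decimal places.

Var(C+E) = 2 + 2·[0.48] = 2 + 0.96 = 2.96.
Under uncorrelated errors the observed covariances equal the true-score covariances, so only the own-variance terms attenuate.
True-score variance = [0.83 + 0.82] + 0.96 = 1.65 + 0.96 = 2.61.
Reliability = 2.61 / 2.96 = 0.8818.

0.8818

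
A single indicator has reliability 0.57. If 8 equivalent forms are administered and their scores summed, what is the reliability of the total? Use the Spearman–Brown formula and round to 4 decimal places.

ρ_k = kρ / (1 + (k−1)ρ) = 8·0.57 / (1 + 7·0.57) = 4.560 / 4.990 = 0.9138.

0.9138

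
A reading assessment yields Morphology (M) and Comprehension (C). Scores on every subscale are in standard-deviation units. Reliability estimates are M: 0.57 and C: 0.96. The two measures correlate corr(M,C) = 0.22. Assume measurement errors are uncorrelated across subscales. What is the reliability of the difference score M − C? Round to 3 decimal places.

0.699

Var(M−C) = 1 + 1 − 2·0.22 = 2 − 0.44 = 1.56.
Because errors are independent across components, Cov(Tᵢ,Tⱼ) = Cov(Xᵢ,Xⱼ); the off-diagonal part of the true-score variance is the same as above.
True-score variance = [0.57 + 0.96] − 0.44 = 1.53 − 0.44 = 1.09.
Reliability = 1.09 / 1.56 = 0.699.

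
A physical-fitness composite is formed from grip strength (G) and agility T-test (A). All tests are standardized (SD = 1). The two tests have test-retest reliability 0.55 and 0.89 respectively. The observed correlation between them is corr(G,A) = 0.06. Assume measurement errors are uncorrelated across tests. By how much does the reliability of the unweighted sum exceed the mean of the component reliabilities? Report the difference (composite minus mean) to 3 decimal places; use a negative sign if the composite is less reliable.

Var(sum) = 2 + 0.12 = 2.12; true-score variance = 1.44 + 0.12 = 1.56; composite reliability = 0.7358.
Mean component reliability = 0.7200.
Difference = 0.7358 − 0.7200 = 0.016.

0.016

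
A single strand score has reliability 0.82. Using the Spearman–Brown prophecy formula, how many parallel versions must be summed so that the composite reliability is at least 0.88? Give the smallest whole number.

k ≥ ρ*(1−ρ₁)/(ρ₁(1−ρ*)) = 0.88·0.18 / (0.82·0.12) = 1.610.
Smallest integer k = 2.

2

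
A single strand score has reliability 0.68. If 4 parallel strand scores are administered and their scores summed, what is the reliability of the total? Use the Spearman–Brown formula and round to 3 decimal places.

0.895

ρ_k = kρ / (1 + (k−1)ρ) = 4·0.68 / (1 + 3·0.68) = 2.720 / 3.040 = 0.895.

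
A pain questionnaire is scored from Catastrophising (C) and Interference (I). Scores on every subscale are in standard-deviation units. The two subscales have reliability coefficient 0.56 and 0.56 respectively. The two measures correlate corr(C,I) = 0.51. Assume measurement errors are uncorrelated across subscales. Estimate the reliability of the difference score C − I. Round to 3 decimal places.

Var(C−I) = 1 + 1 − 2·0.51 = 2 − 1.02 = 0.98.
Because errors are independent across components, Cov(Tᵢ,Tⱼ) = Cov(Xᵢ,Xⱼ); the off-diagonal part of the true-score variance is the same as above.
True-score variance = [0.56 + 0.56] − 1.02 = 1.12 − 1.02 = 0.1.
Reliability = 0.1 / 0.98 = 0.102.

0.102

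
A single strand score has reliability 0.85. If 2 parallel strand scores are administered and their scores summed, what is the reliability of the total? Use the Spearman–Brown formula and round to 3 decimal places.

ρ_k = kρ / (1 + (k−1)ρ) = 2·0.85 / (1 + 1·0.85) = 1.700 / 1.850 = 0.919.

0.919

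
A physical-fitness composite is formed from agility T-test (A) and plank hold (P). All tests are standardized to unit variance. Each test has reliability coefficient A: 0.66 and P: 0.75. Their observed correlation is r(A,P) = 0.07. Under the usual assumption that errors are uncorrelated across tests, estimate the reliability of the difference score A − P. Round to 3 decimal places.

0.683

Var(A−P) = 1 + 1 − 2·0.07 = 2 − 0.14 = 1.86.
Under uncorrelated errors the observed covariances equal the true-score covariances, so only the own-variance terms attenuate.
True-score variance = [0.66 + 0.75] − 0.14 = 1.41 − 0.14 = 1.27.
Reliability = 1.27 / 1.86 = 0.683.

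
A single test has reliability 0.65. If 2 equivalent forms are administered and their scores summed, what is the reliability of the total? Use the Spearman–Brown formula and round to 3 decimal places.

0.788

ρ_k = kρ / (1 + (k−1)ρ) = 2·0.65 / (1 + 1·0.65) = 1.300 / 1.650 = 0.788.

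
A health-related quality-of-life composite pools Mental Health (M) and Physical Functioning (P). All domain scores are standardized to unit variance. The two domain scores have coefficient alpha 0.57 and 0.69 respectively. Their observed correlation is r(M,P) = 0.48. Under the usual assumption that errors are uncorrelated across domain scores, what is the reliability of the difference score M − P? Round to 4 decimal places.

Var(M−P) = 1 + 1 − 2·0.48 = 2 − 0.96 = 1.04.
With uncorrelated errors the cross-covariances are all true-score covariance, so they carry over unchanged; only the diagonal terms shrink to ρᵢσᵢ².
True-score variance = [0.57 + 0.69] − 0.96 = 1.26 − 0.96 = 0.3.
Reliability = 0.3 / 1.04 = 0.2885.

0.2885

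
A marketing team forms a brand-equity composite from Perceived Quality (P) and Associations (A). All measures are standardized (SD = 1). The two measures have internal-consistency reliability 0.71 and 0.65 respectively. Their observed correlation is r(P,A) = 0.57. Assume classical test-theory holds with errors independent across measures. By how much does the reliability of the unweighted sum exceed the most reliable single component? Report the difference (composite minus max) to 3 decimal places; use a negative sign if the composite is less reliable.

0.086

Var(sum) = 2 + 1.14 = 3.14; true-score variance = 1.36 + 1.14 = 2.5; composite reliability = 0.7962.
Max component reliability = 0.7100.
Difference = 0.7962 − 0.7100 = 0.086.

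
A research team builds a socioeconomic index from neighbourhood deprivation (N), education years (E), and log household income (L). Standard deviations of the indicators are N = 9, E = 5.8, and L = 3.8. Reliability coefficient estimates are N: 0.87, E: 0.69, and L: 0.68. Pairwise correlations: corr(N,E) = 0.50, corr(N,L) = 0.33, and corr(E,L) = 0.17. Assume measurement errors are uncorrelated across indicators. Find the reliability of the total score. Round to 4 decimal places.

Var(N+E+L) = 9² + 5.8² + 3.8² + 2·[9·5.8·0.50 + 9·3.8·0.33 + 5.8·3.8·0.17] = 129.08 + 82.2656 = 211.346.
With uncorrelated errors the cross-covariances are all true-score covariance, so they carry over unchanged; only the diagonal terms shrink to ρᵢσᵢ².
True-score variance = [9²·0.87 + 5.8²·0.69 + 3.8²·0.68] + 82.2656 = 103.501 + 82.2656 = 185.766.
Reliability = 185.766 / 211.346 = 0.8790.

0.8790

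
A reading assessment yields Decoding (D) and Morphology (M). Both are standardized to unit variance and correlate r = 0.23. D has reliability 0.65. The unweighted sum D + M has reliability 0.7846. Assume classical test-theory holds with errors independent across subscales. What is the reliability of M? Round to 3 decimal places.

Var(D+M) = 2 + 2·0.23 = 2.460.
True-score variance = ρ_D + ρ_M + 2·0.23, so 0.7846 = (0.65 + ρ_M + 0.46) / 2.460.
ρ_M = 0.7846·2.460 − 0.65 − 0.46 = 0.820.

0.820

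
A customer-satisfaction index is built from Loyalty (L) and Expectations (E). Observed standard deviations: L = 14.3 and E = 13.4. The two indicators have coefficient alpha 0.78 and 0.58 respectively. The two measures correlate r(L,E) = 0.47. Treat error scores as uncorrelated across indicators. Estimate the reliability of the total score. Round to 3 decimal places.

Var(L+E) = 14.3² + 13.4² + 2·[14.3·13.4·0.47] = 384.05 + 180.123 = 564.173.
With uncorrelated errors the cross-covariances are all true-score covariance, so they carry over unchanged; only the diagonal terms shrink to ρᵢσᵢ².
True-score variance = [14.3²·0.78 + 13.4²·0.58] + 180.123 = 263.647 + 180.123 = 443.77.
Reliability = 443.77 / 564.173 = 0.787.

0.787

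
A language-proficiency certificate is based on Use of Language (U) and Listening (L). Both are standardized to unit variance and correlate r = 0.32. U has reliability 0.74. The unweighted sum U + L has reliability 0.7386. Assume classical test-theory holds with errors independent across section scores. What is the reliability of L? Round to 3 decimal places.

0.570

Var(U+L) = 2 + 2·0.32 = 2.640.
True-score variance = ρ_U + ρ_L + 2·0.32, so 0.7386 = (0.74 + ρ_L + 0.64) / 2.640.
ρ_L = 0.7386·2.640 − 0.74 − 0.64 = 0.570.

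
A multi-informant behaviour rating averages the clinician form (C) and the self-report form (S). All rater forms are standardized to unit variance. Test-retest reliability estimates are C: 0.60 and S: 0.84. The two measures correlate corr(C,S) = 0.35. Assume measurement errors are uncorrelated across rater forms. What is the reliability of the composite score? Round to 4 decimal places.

Var(C+S) = 2 + 2·[0.35] = 2 + 0.7 = 2.7.
Under uncorrelated errors the observed covariances equal the true-score covariances, so only the own-variance terms attenuate.
True-score variance = [0.60 + 0.84] + 0.7 = 1.44 + 0.7 = 2.14.
Reliability = 2.14 / 2.7 = 0.7926.

0.7926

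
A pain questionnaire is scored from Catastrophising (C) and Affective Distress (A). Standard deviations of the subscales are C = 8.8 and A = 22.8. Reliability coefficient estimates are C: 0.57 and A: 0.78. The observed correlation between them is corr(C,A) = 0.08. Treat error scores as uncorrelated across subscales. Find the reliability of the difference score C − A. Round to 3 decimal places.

Var(C−A) = 8.8² + 22.8² − 2·8.8·22.8·0.08 = 597.28 − 32.1024 = 565.178.
Under uncorrelated errors the observed covariances equal the true-score covariances, so only the own-variance terms attenuate.
True-score variance = [8.8²·0.57 + 22.8²·0.78] − 32.1024 = 449.616 − 32.1024 = 417.514.
Reliability = 417.514 / 565.178 = 0.739.

0.739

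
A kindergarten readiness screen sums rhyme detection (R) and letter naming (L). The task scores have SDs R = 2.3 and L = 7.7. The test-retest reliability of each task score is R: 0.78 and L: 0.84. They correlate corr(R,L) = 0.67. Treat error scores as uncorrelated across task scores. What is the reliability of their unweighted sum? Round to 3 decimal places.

0.879

Var(R+L) = 2.3² + 7.7² + 2·[2.3·7.7·0.67] = 64.58 + 23.7314 = 88.3114.
Under uncorrelated errors the observed covariances equal the true-score covariances, so only the own-variance terms attenuate.
True-score variance = [2.3²·0.78 + 7.7²·0.84] + 23.7314 = 53.9298 + 23.7314 = 77.6612.
Reliability = 77.6612 / 88.3114 = 0.879.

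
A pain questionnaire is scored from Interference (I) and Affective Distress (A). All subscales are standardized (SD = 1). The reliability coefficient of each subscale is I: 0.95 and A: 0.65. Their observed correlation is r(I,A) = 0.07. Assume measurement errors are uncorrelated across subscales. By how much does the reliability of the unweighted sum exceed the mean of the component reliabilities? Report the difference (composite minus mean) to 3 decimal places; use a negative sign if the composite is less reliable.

Var(sum) = 2 + 0.14 = 2.14; true-score variance = 1.6 + 0.14 = 1.74; composite reliability = 0.8131.
Mean component reliability = 0.8000.
Difference = 0.8131 − 0.8000 = 0.013.

0.013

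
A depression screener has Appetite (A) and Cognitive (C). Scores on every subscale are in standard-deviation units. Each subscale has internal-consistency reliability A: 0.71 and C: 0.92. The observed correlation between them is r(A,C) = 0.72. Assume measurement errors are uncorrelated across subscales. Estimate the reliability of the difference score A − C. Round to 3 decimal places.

Var(A−C) = 1 + 1 − 2·0.72 = 2 − 1.44 = 0.56.
Under uncorrelated errors the observed covariances equal the true-score covariances, so only the own-variance terms attenuate.
True-score variance = [0.71 + 0.92] − 1.44 = 1.63 − 1.44 = 0.19.
Reliability = 0.19 / 0.56 = 0.339.

0.339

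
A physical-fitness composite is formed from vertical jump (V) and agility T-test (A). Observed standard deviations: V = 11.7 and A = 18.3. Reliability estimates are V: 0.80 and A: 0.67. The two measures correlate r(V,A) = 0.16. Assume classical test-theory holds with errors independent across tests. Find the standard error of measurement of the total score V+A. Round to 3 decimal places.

11.743

Var(total) = 471.78 + 68.5152 = 540.295.
True-score variance = 333.888 + 68.5152 = 402.404, so reliability = 0.7448.
Error variance = 540.295 − 402.404 = 137.892; SEM = √137.892 = 11.743.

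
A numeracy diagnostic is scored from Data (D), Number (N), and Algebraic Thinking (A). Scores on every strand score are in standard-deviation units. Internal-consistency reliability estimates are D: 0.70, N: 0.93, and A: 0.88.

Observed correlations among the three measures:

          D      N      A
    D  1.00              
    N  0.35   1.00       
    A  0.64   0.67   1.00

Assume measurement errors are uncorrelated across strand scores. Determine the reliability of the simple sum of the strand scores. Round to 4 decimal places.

0.9225

Var(D+N+A) = 3 + 2·[0.35 + 0.64 + 0.67] = 3 + 3.32 = 6.32.
Because errors are independent across components, Cov(Tᵢ,Tⱼ) = Cov(Xᵢ,Xⱼ); the off-diagonal part of the true-score variance is the same as above.
True-score variance = [0.70 + 0.93 + 0.88] + 3.32 = 2.51 + 3.32 = 5.83.
Reliability = 5.83 / 6.32 = 0.9225.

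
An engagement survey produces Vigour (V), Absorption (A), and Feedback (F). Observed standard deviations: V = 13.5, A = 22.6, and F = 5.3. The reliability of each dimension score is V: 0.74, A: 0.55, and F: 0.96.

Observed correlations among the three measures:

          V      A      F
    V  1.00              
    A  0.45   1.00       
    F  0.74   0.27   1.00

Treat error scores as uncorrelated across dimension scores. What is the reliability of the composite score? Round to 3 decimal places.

Var(V+A+F) = 13.5² + 22.6² + 5.3² + 2·[13.5·22.6·0.45 + 13.5·5.3·0.74 + 22.6·5.3·0.27] = 721.1 + 445.165 = 1166.27.
With uncorrelated errors the cross-covariances are all true-score covariance, so they carry over unchanged; only the diagonal terms shrink to ρᵢσᵢ².
True-score variance = [13.5²·0.74 + 22.6²·0.55 + 5.3²·0.96] + 445.165 = 442.749 + 445.165 = 887.915.
Reliability = 887.915 / 1166.27 = 0.761.

0.761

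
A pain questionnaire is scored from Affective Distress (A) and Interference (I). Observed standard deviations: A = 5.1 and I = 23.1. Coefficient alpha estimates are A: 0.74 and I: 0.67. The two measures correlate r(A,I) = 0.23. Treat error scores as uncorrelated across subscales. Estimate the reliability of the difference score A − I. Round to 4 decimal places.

Var(A−I) = 5.1² + 23.1² − 2·5.1·23.1·0.23 = 559.62 − 54.1926 = 505.427.
Because errors are independent across components, Cov(Tᵢ,Tⱼ) = Cov(Xᵢ,Xⱼ); the off-diagonal part of the true-score variance is the same as above.
True-score variance = [5.1²·0.74 + 23.1²·0.67] − 54.1926 = 376.766 − 54.1926 = 322.574.
Reliability = 322.574 / 505.427 = 0.6382.

0.6382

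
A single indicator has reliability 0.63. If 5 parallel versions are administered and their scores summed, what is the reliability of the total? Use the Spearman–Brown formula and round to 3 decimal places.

ρ_k = kρ / (1 + (k−1)ρ) = 5·0.63 / (1 + 4·0.63) = 3.150 / 3.520 = 0.895.

0.895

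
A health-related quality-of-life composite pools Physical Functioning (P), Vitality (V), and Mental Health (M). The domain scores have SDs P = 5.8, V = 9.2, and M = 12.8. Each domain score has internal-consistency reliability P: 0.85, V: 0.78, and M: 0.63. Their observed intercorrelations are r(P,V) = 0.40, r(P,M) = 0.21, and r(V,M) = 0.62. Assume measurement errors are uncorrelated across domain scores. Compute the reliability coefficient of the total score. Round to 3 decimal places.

0.832

Var(P+V+M) = 5.8² + 9.2² + 12.8² + 2·[5.8·9.2·0.40 + 5.8·12.8·0.21 + 9.2·12.8·0.62] = 282.12 + 219.891 = 502.011.
Under uncorrelated errors the observed covariances equal the true-score covariances, so only the own-variance terms attenuate.
True-score variance = [5.8²·0.85 + 9.2²·0.78 + 12.8²·0.63] + 219.891 = 197.832 + 219.891 = 417.724.
Reliability = 417.724 / 502.011 = 0.832.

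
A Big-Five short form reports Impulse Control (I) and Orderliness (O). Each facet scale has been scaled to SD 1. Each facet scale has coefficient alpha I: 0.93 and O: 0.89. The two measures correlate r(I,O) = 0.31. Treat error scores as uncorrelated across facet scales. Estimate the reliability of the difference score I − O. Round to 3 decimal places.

Var(I−O) = 1 + 1 − 2·0.31 = 2 − 0.62 = 1.38.
With uncorrelated errors the cross-covariances are all true-score covariance, so they carry over unchanged; only the diagonal terms shrink to ρᵢσᵢ².
True-score variance = [0.93 + 0.89] − 0.62 = 1.82 − 0.62 = 1.2.
Reliability = 1.2 / 1.38 = 0.870.

0.870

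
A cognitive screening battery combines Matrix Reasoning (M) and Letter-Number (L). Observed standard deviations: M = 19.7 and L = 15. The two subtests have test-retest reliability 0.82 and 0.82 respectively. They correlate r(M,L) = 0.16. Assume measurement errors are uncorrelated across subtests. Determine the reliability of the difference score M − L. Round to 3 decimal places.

0.787

Var(M−L) = 19.7² + 15² − 2·19.7·15·0.16 = 613.09 − 94.56 = 518.53.
With uncorrelated errors the cross-covariances are all true-score covariance, so they carry over unchanged; only the diagonal terms shrink to ρᵢσᵢ².
True-score variance = [19.7²·0.82 + 15²·0.82] − 94.56 = 502.734 − 94.56 = 408.174.
Reliability = 408.174 / 518.53 = 0.787.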